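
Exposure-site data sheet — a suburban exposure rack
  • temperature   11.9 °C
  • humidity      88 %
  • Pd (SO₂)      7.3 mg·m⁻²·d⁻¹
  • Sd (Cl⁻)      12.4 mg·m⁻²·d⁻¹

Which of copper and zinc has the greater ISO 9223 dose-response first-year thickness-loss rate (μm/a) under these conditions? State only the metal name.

copper: f(T) = -0.080·(T−10) [T>10 °C] = -0.1520
  SO₂ term: 0.0053·7.3^0.26·exp(0.059·88-0.1520) = 1.373
  Cl⁻ term: 0.01025·12.4^0.27·exp(0.036·88+0.049·11.9) = 0.8611
  r_corr = 1.373 + 0.8611 = 2.234 μm/a
zinc: temperature factor f = -0.071·(1.9) = -0.1349
  SO₂ term: 0.0129·7.3^0.44·exp(0.046·88-0.1349) = 1.548
  Cl⁻ term: 0.0175·12.4^0.57·exp(0.008·88+0.085·11.9) = 0.4086
  sum: 1.548 + 0.4086 → r_corr = 1.957 μm/a
Ordering by μm/a: copper (2.23) > zinc (1.96)

copper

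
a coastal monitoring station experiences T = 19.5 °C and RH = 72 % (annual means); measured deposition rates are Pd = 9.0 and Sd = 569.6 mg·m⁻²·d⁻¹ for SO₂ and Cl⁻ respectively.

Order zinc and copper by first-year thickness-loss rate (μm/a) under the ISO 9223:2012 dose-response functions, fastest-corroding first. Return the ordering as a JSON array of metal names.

["zinc", "copper"]

zinc: f(T) = -0.071·(T−10) [T>10 °C] = -0.6745
  sulphur-dioxide contribution → 0.4741 μm/a
  chloride contribution → 6.077 μm/a
  ⇒ r_corr(zinc) = 6.551 μm/a
copper: f(T) = -0.080·(T−10) [T>10 °C] = -0.7600
  sulphur-dioxide contribution → 0.307 μm/a
  chloride contribution → 1.974 μm/a
  total first-year rate 2.281 μm/a
Ordering by μm/a: zinc (6.55) > copper (2.28)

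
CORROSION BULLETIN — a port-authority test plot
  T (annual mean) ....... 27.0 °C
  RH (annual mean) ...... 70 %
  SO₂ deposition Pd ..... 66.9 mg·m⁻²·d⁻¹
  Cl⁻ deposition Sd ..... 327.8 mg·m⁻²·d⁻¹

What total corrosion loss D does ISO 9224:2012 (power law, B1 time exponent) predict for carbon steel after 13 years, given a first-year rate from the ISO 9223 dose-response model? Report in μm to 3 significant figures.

carbon steel: temperature factor f = -0.054·(17.0) = -0.9180
  sulphur-dioxide contribution → 25.5 μm/a
  chloride contribution → 109.8 μm/a
  total first-year rate 135.3 μm/a
Long-term exponent b (ISO 9224 Table 2, B1) = 0.523
  D(13) = 135.3 × 13^0.523 = 135.3 × 3.825 = 517.4 μm

D(13) = 517 μm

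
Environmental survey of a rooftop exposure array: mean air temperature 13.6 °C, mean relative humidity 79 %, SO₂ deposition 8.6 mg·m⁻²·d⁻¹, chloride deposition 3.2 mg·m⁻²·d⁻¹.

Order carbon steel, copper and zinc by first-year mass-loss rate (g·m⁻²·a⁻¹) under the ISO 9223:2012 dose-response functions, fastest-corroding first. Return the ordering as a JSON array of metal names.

["carbon steel", "copper", "zinc"]

carbon steel: T>10 °C ⇒ hinge -0.054·(13.6−10) = -0.1944
  SO₂ term: 1.77·8.6^0.52·exp(0.02·79-0.1944) = 21.66
  Sd branch = 0.102·Sd^0.62·e^(0.033·RH+0.04·T) = 4.901 μm/a
  r_corr = 21.66 + 4.901 = 26.56 μm/a
  mass loss = 26.56 μm/a × 7.85 g/cm³ = 208.5 g·m⁻²·a⁻¹
copper: temperature factor f = -0.080·(3.6) = -0.2880
  Pd branch = 0.0053·Pd^0.26·e^(0.059·RH+f) = 0.7352 μm/a
  Cl⁻ term: 0.01025·3.2^0.27·exp(0.036·79+0.049·13.6) = 0.4695
  sum: 0.7352 + 0.4695 → r_corr = 1.205 μm/a
  mass loss = 1.205 μm/a × 8.96 g/cm³ = 10.79 g·m⁻²·a⁻¹
zinc: T>10 °C ⇒ hinge -0.071·(13.6−10) = -0.2556
  Pd branch = 0.0129·Pd^0.44·e^(0.046·RH+f) = 0.975 μm/a
  Sd branch = 0.0175·Sd^0.57·e^(0.008·RH+0.085·T) = 0.203 μm/a
  r_corr = 0.975 + 0.203 = 1.178 μm/a
  mass loss = 1.178 μm/a × 7.14 g/cm³ = 8.411 g·m⁻²·a⁻¹
Ordering by g·m⁻²·a⁻¹: carbon steel (209) > copper (10.8) > zinc (8.41)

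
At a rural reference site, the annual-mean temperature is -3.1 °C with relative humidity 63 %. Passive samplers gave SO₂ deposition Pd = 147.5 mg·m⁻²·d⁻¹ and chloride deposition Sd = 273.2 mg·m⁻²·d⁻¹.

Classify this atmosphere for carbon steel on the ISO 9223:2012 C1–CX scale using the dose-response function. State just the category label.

C3

carbon steel: temperature factor f = +0.150·(-13.1) = -1.9650
  Pd branch = 1.77·Pd^0.52·e^(0.02·RH+f) = 11.74 μm/a
  Sd branch = 0.102·Sd^0.62·e^(0.033·RH+0.04·T) = 23.35 μm/a
  r_corr = 11.74 + 23.35 = 35.09 μm/a
Category bounds: 25…50 μm/a bracket r_corr ⇒ C3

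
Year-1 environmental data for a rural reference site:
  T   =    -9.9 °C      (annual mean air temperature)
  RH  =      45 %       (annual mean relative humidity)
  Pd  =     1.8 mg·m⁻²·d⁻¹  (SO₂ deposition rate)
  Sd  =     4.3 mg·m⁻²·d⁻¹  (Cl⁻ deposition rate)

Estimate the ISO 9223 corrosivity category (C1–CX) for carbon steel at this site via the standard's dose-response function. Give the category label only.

carbon steel: T≤10 °C ⇒ hinge +0.150·(-9.9−10) = -2.9850
  SO₂ term: 1.77·1.8^0.52·exp(0.02·45-2.9850) = 0.2987
  Sd branch = 0.102·Sd^0.62·e^(0.033·RH+0.04·T) = 0.7487 μm/a
  r_corr = 0.2987 + 0.7487 = 1.047 μm/a
ISO 9223 Table 2 (carbon steel): 0 < 1.05 ≤ 1.3 μm/a ⇒ C1

C1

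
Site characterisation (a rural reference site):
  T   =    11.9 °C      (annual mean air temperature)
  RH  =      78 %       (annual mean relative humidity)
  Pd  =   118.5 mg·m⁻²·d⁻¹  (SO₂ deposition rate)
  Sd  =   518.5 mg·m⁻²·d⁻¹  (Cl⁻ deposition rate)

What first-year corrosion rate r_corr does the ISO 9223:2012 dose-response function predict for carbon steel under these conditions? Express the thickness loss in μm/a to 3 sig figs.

carbon steel: T>10 °C ⇒ hinge -0.054·(11.9−10) = -0.1026
  sulphur-dioxide contribution → 91.04 μm/a
  chloride contribution → 103.8 μm/a
  ⇒ r_corr(carbon steel) = 194.9 μm/a

r_corr = 195 μm/a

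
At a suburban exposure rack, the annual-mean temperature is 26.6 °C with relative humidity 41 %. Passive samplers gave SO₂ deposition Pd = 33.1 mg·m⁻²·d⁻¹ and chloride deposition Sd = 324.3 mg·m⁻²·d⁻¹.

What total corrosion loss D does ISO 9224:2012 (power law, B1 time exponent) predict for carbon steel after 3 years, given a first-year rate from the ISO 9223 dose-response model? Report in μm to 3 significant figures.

D(3) = 91.2 μm

carbon steel: temperature factor f = -0.054·(16.6) = -0.8964
  Pd branch = 1.77·Pd^0.52·e^(0.02·RH+f) = 10.12 μm/a
  Cl⁻ term: 0.102·324.3^0.62·exp(0.033·41+0.04·26.6) = 41.22
  r_corr = 10.12 + 41.22 = 51.34 μm/a
ISO 9224: D(t) = r_corr · t^b with b = 0.523 (carbon steel, B1)
  D(3) = 51.34 × 3^0.523 = 51.34 × 1.776 = 91.19 μm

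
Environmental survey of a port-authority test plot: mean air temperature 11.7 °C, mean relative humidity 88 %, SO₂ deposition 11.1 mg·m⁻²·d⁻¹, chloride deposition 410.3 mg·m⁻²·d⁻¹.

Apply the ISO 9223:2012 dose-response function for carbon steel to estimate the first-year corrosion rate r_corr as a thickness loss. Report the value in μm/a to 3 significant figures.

r_corr = 157 μm/a

carbon steel: f(T) = -0.054·(T−10) [T>10 °C] = -0.0918
  sulphur-dioxide contribution → 32.81 μm/a
  chloride contribution → 123.9 μm/a
  total first-year rate 156.7 μm/a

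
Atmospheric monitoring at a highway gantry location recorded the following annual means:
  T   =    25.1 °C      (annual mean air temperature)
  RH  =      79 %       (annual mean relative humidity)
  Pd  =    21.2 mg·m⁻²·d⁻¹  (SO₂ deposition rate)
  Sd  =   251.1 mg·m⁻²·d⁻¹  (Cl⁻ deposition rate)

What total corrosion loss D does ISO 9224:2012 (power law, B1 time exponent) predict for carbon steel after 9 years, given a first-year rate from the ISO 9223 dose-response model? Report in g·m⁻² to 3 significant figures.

D(9) = 3.34e+03 g·m⁻²

carbon steel: f(T) = -0.054·(T−10) [T>10 °C] = -0.8154
  sulphur-dioxide contribution → 18.61 μm/a
  chloride contribution → 116.1 μm/a
  total first-year rate 134.7 μm/a
ISO 9224: D(t) = r_corr · t^b with b = 0.523 (carbon steel, B1)
  D(9) = 134.7 × 9^0.523 = 134.7 × 3.156 = 425 μm
  Mass loss = 425 μm × 7.85 g/cm³ = 3336 g·m⁻²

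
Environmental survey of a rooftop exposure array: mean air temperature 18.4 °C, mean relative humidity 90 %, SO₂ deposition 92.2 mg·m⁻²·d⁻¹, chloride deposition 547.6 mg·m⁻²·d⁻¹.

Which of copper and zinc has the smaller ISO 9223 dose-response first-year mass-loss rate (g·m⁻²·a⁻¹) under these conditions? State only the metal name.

copper

copper: T>10 °C ⇒ hinge -0.080·(18.4−10) = -0.6720
  Pd branch = 0.0053·Pd^0.26·e^(0.059·RH+f) = 1.776 μm/a
  Sd branch = 0.01025·Sd^0.27·e^(0.036·RH+0.049·T) = 3.538 μm/a
  r_corr = 1.776 + 3.538 = 5.314 μm/a
  mass loss = 5.314 μm/a × 8.96 g/cm³ = 47.61 g·m⁻²·a⁻¹
zinc: f(T) = -0.071·(T−10) [T>10 °C] = -0.5964
  SO₂ term: 0.0129·92.2^0.44·exp(0.046·90-0.5964) = 3.266
  Cl⁻ term: 0.0175·547.6^0.57·exp(0.008·90+0.085·18.4) = 6.25
  r_corr = 3.266 + 6.25 = 9.516 μm/a
  mass loss = 9.516 μm/a × 7.14 g/cm³ = 67.95 g·m⁻²·a⁻¹
Ordering by g·m⁻²·a⁻¹: zinc (67.9) > copper (47.6)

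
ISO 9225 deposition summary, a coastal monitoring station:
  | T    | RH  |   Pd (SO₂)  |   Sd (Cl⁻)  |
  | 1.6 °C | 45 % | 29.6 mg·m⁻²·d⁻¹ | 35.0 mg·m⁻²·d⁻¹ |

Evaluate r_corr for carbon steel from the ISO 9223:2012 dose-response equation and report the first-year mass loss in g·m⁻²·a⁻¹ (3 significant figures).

carbon steel: temperature factor f = +0.150·(-8.4) = -1.2600
  sulphur-dioxide contribution → 7.19 μm/a
  chloride contribution → 4.352 μm/a
  ⇒ r_corr(carbon steel) = 11.54 μm/a
Convert to mass loss: 11.54 μm/a × 7.85 g/cm³ = 90.6 g·m⁻²·a⁻¹

r_corr = 90.6 g·m⁻²·a⁻¹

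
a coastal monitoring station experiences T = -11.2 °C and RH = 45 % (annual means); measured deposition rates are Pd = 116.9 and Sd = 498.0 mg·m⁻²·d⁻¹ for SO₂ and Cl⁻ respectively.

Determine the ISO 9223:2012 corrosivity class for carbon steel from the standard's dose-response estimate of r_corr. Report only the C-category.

carbon steel: temperature factor f = +0.150·(-21.2) = -3.1800
  Pd branch = 1.77·Pd^0.52·e^(0.02·RH+f) = 2.153 μm/a
  Sd branch = 0.102·Sd^0.62·e^(0.033·RH+0.04·T) = 13.53 μm/a
  sum: 2.153 + 13.53 → r_corr = 15.68 μm/a
15.7 μm/a falls in (1.3, 25] for carbon steel → category C2

C2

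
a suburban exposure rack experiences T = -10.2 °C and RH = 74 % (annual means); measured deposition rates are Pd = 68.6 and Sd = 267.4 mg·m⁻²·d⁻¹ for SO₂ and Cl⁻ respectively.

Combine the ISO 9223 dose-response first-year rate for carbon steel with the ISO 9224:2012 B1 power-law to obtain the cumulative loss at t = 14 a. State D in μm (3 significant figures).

carbon steel: f(T) = +0.150·(T−10) [T≤10 °C] = -3.0300
  Pd branch = 1.77·Pd^0.52·e^(0.02·RH+f) = 3.386 μm/a
  Sd branch = 0.102·Sd^0.62·e^(0.033·RH+0.04·T) = 24.93 μm/a
  r_corr = 3.386 + 24.93 = 28.32 μm/a
Long-term exponent b (ISO 9224 Table 2, B1) = 0.523
  D(14) = 28.32 × 14^0.523 = 28.32 × 3.976 = 112.6 μm

D(14) = 113 μm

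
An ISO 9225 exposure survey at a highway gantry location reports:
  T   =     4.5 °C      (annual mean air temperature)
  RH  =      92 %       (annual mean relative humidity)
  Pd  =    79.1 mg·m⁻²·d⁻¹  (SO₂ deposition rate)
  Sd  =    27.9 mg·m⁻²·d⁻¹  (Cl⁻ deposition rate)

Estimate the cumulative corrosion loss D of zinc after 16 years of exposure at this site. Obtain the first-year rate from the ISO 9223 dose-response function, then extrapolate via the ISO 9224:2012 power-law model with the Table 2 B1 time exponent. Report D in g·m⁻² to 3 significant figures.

D(16) = 360 g·m⁻²

zinc: f(T) = +0.038·(T−10) [T≤10 °C] = -0.2090
  SO₂ term: 0.0129·79.1^0.44·exp(0.046·92-0.2090) = 4.931
  Sd branch = 0.0175·Sd^0.57·e^(0.008·RH+0.085·T) = 0.3571 μm/a
  sum: 4.931 + 0.3571 → r_corr = 5.288 μm/a
ISO 9224: D(t) = r_corr · t^b with b = 0.813 (zinc, B1)
  D(16) = 5.288 × 16^0.813 = 5.288 × 9.527 = 50.38 μm
  Mass loss = 50.38 μm × 7.14 g/cm³ = 359.7 g·m⁻²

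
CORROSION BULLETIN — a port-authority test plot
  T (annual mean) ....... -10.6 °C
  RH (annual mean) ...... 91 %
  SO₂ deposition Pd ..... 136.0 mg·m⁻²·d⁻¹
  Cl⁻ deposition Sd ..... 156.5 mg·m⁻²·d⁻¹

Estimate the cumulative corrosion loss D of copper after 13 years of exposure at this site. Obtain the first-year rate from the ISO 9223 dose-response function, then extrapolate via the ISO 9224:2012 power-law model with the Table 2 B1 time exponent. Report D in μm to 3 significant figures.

D(13) = 5.18 μm

copper: temperature factor f = +0.126·(-20.6) = -2.5956
  Pd branch = 0.0053·Pd^0.26·e^(0.059·RH+f) = 0.3044 μm/a
  Sd branch = 0.01025·Sd^0.27·e^(0.036·RH+0.049·T) = 0.6316 μm/a
  sum: 0.3044 + 0.6316 → r_corr = 0.936 μm/a
Long-term exponent b (ISO 9224 Table 2, B1) = 0.667
  D(13) = 0.936 × 13^0.667 = 0.936 × 5.534 = 5.179 μm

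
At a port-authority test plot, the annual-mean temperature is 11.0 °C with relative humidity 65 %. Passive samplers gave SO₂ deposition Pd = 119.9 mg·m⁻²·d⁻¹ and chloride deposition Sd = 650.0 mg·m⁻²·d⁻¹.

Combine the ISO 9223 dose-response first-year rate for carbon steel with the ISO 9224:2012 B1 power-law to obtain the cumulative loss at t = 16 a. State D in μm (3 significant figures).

D(16) = 636 μm

carbon steel: f(T) = -0.054·(T−10) [T>10 °C] = -0.0540
  SO₂ term: 1.77·119.9^0.52·exp(0.02·65-0.0540) = 74.15
  Sd branch = 0.102·Sd^0.62·e^(0.033·RH+0.04·T) = 75.03 μm/a
  sum: 74.15 + 75.03 → r_corr = 149.2 μm/a
Power-law: D(16) = r_corr · 16^0.523
  D(16) = 149.2 × 16^0.523 = 149.2 × 4.263 = 636 μm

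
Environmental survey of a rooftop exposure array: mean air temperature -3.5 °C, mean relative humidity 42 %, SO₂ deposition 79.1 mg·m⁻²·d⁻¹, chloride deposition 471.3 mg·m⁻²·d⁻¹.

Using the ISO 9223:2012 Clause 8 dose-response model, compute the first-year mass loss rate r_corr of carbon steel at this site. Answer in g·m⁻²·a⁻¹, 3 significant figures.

carbon steel: T≤10 °C ⇒ hinge +0.150·(-3.5−10) = -2.0250
  SO₂ term: 1.77·79.1^0.52·exp(0.02·42-2.0250) = 5.253
  Sd branch = 0.102·Sd^0.62·e^(0.033·RH+0.04·T) = 16.11 μm/a
  r_corr = 5.253 + 16.11 = 21.37 μm/a
Convert to mass loss: 21.37 μm/a × 7.85 g/cm³ = 167.7 g·m⁻²·a⁻¹

r_corr = 168 g·m⁻²·a⁻¹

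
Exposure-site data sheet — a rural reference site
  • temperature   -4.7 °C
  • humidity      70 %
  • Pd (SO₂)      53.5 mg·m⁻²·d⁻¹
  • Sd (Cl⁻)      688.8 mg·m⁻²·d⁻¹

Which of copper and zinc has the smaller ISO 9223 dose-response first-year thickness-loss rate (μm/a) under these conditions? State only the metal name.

copper

copper: T≤10 °C ⇒ hinge +0.126·(-4.7−10) = -1.8522
  Pd branch = 0.0053·Pd^0.26·e^(0.059·RH+f) = 0.1455 μm/a
  Sd branch = 0.01025·Sd^0.27·e^(0.036·RH+0.049·T) = 0.5908 μm/a
  sum: 0.1455 + 0.5908 → r_corr = 0.7363 μm/a
zinc: temperature factor f = +0.038·(-14.7) = -0.5586
  Pd branch = 0.0129·Pd^0.44·e^(0.046·RH+f) = 1.064 μm/a
  Sd branch = 0.0175·Sd^0.57·e^(0.008·RH+0.085·T) = 0.852 μm/a
  sum: 1.064 + 0.852 → r_corr = 1.916 μm/a
Ordering by μm/a: zinc (1.92) > copper (0.736)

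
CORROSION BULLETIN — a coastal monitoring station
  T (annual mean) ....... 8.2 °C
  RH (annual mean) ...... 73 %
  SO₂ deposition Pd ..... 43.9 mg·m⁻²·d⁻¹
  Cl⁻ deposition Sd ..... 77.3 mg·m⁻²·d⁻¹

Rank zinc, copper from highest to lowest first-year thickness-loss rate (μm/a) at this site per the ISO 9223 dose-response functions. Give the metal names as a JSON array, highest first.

zinc: temperature factor f = +0.038·(-1.8) = -0.0684
  SO₂ term: 0.0129·43.9^0.44·exp(0.046·73-0.0684) = 1.828
  Cl⁻ term: 0.0175·77.3^0.57·exp(0.008·73+0.085·8.2) = 0.751
  r_corr = 1.828 + 0.751 = 2.579 μm/a
copper: T≤10 °C ⇒ hinge +0.126·(8.2−10) = -0.2268
  SO₂ term: 0.0053·43.9^0.26·exp(0.059·73-0.2268) = 0.8382
  Sd branch = 0.01025·Sd^0.27·e^(0.036·RH+0.049·T) = 0.6861 μm/a
  r_corr = 0.8382 + 0.6861 = 1.524 μm/a
Ordering by μm/a: zinc (2.58) > copper (1.52)

["zinc", "copper"]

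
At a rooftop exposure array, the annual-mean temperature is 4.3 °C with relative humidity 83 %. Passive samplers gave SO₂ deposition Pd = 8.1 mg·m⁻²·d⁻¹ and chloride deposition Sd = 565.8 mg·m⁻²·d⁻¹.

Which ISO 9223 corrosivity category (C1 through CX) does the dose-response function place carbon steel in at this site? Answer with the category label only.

C5

carbon steel: f(T) = +0.150·(T−10) [T≤10 °C] = -0.8550
  SO₂ term: 1.77·8.1^0.52·exp(0.02·83-0.8550) = 11.75
  Cl⁻ term: 0.102·565.8^0.62·exp(0.033·83+0.04·4.3) = 95.39
  sum: 11.75 + 95.39 → r_corr = 107.1 μm/a
Category bounds: 80…200 μm/a bracket r_corr ⇒ C5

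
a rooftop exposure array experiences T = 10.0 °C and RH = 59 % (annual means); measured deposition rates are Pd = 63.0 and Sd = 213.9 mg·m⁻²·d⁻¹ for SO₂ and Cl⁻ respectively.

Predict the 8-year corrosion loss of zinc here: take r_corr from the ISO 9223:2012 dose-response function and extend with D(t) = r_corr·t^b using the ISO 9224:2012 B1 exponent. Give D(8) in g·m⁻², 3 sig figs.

zinc: f(T) = +0.038·(T−10) [T≤10 °C] = +0.0000
  SO₂ term: 0.0129·63.0^0.44·exp(0.046·59+0.0000) = 1.205
  Sd branch = 0.0175·Sd^0.57·e^(0.008·RH+0.085·T) = 1.398 μm/a
  r_corr = 1.205 + 1.398 = 2.603 μm/a
Long-term exponent b (ISO 9224 Table 2, B1) = 0.813
  D(8) = 2.603 × 8^0.813 = 2.603 × 5.423 = 14.11 μm
  Mass loss = 14.11 μm × 7.14 g/cm³ = 100.8 g·m⁻²

D(8) = 101 g·m⁻²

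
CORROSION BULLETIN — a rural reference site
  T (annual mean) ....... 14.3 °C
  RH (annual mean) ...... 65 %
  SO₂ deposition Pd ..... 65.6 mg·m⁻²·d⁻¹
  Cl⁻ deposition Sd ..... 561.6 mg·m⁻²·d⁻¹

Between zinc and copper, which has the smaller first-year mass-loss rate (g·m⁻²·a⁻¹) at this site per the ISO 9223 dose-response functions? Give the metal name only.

zinc: T>10 °C ⇒ hinge -0.071·(14.3−10) = -0.3053
  sulphur-dioxide contribution → 1.191 μm/a
  chloride contribution → 3.664 μm/a
  total first-year rate 4.855 μm/a
  mass loss = 4.855 μm/a × 7.14 g/cm³ = 34.66 g·m⁻²·a⁻¹
copper: temperature factor f = -0.080·(4.3) = -0.3440
  sulphur-dioxide contribution → 0.5162 μm/a
  chloride contribution → 1.185 μm/a
  ⇒ r_corr(copper) = 1.701 μm/a
  mass loss = 1.701 μm/a × 8.96 g/cm³ = 15.24 g·m⁻²·a⁻¹
Ordering by g·m⁻²·a⁻¹: zinc (34.7) > copper (15.2)

copper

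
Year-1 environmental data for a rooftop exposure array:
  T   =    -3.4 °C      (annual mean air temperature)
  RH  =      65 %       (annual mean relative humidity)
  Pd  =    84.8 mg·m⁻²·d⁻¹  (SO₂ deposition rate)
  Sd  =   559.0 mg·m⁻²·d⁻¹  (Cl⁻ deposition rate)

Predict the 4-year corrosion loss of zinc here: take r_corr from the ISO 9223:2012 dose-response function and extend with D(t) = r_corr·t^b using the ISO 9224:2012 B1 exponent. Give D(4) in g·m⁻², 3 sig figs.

D(4) = 41.9 g·m⁻²

zinc: T≤10 °C ⇒ hinge +0.038·(-3.4−10) = -0.5092
  SO₂ term: 0.0129·84.8^0.44·exp(0.046·65-0.5092) = 1.088
  Cl⁻ term: 0.0175·559.0^0.57·exp(0.008·65+0.085·-3.4) = 0.8117
  sum: 1.088 + 0.8117 → r_corr = 1.899 μm/a
Long-term exponent b (ISO 9224 Table 2, B1) = 0.813
  D(4) = 1.899 × 4^0.813 = 1.899 × 3.087 = 5.862 μm
  Mass loss = 5.862 μm × 7.14 g/cm³ = 41.86 g·m⁻²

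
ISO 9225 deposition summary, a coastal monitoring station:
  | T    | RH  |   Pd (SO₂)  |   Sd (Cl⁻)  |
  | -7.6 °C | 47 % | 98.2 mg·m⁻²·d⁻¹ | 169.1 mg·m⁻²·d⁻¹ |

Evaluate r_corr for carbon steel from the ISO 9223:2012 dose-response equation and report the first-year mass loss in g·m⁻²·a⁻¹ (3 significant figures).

carbon steel: temperature factor f = +0.150·(-17.6) = -2.6400
  SO₂ term: 1.77·98.2^0.52·exp(0.02·47-2.6400) = 3.512
  Sd branch = 0.102·Sd^0.62·e^(0.033·RH+0.04·T) = 8.543 μm/a
  sum: 3.512 + 8.543 → r_corr = 12.06 μm/a
Convert to mass loss: 12.06 μm/a × 7.85 g/cm³ = 94.63 g·m⁻²·a⁻¹

r_corr = 94.6 g·m⁻²·a⁻¹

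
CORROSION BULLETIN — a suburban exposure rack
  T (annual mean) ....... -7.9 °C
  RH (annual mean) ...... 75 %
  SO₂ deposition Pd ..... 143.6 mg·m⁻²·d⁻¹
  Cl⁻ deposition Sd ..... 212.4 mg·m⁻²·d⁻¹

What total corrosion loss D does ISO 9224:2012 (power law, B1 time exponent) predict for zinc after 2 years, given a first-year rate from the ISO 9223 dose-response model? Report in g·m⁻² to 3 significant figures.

zinc: T≤10 °C ⇒ hinge +0.038·(-7.9−10) = -0.6802
  Pd branch = 0.0129·Pd^0.44·e^(0.046·RH+f) = 1.831 μm/a
  Sd branch = 0.0175·Sd^0.57·e^(0.008·RH+0.085·T) = 0.3455 μm/a
  r_corr = 1.831 + 0.3455 = 2.176 μm/a
ISO 9224: D(t) = r_corr · t^b with b = 0.813 (zinc, B1)
  D(2) = 2.176 × 2^0.813 = 2.176 × 1.757 = 3.824 μm
  Mass loss = 3.824 μm × 7.14 g/cm³ = 27.3 g·m⁻²

D(2) = 27.3 g·m⁻²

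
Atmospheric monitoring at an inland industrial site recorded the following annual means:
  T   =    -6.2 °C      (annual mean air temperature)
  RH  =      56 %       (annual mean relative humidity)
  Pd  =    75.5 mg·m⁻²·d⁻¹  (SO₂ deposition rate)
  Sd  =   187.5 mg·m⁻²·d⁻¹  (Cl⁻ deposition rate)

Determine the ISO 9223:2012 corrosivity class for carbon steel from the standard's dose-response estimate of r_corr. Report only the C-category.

carbon steel: f(T) = +0.150·(T−10) [T≤10 °C] = -2.4300
  Pd branch = 1.77·Pd^0.52·e^(0.02·RH+f) = 4.525 μm/a
  Cl⁻ term: 0.102·187.5^0.62·exp(0.033·56+0.04·-6.2) = 12.96
  r_corr = 4.525 + 12.96 = 17.49 μm/a
17.5 μm/a falls in (1.3, 25] for carbon steel → category C2

C2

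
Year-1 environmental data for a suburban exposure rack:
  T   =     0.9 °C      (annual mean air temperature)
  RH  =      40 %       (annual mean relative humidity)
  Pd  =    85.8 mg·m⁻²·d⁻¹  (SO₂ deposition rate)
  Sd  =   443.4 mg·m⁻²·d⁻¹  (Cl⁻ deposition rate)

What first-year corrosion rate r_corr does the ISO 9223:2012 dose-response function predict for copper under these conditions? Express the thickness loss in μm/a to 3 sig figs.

r_corr = 0.291 μm/a

copper: f(T) = +0.126·(T−10) [T≤10 °C] = -1.1466
  Pd branch = 0.0053·Pd^0.26·e^(0.059·RH+f) = 0.05675 μm/a
  Sd branch = 0.01025·Sd^0.27·e^(0.036·RH+0.049·T) = 0.2344 μm/a
  r_corr = 0.05675 + 0.2344 = 0.2911 μm/a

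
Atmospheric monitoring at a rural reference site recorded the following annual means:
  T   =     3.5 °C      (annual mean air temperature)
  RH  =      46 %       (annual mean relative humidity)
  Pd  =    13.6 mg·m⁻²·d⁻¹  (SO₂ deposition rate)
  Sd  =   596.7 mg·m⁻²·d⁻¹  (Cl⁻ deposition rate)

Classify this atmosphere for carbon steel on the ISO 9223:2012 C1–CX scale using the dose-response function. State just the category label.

C3

carbon steel: f(T) = +0.150·(T−10) [T≤10 °C] = -0.9750
  SO₂ term: 1.77·13.6^0.52·exp(0.02·46-0.9750) = 6.509
  Cl⁻ term: 0.102·596.7^0.62·exp(0.033·46+0.04·3.5) = 28.16
  sum: 6.509 + 28.16 → r_corr = 34.67 μm/a
34.7 μm/a falls in (25, 50] for carbon steel → category C3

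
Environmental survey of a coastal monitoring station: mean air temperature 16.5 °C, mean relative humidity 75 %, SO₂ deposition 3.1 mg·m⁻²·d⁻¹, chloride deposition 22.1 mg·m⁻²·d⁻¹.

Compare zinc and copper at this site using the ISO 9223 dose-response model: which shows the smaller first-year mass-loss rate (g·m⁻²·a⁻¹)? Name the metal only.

zinc

zinc: T>10 °C ⇒ hinge -0.071·(16.5−10) = -0.4615
  Pd branch = 0.0129·Pd^0.44·e^(0.046·RH+f) = 0.4214 μm/a
  Sd branch = 0.0175·Sd^0.57·e^(0.008·RH+0.085·T) = 0.7569 μm/a
  sum: 0.4214 + 0.7569 → r_corr = 1.178 μm/a
  mass loss = 1.178 μm/a × 7.14 g/cm³ = 8.413 g·m⁻²·a⁻¹
copper: T>10 °C ⇒ hinge -0.080·(16.5−10) = -0.5200
  Pd branch = 0.0053·Pd^0.26·e^(0.059·RH+f) = 0.3531 μm/a
  Sd branch = 0.01025·Sd^0.27·e^(0.036·RH+0.049·T) = 0.7896 μm/a
  r_corr = 0.3531 + 0.7896 = 1.143 μm/a
  mass loss = 1.143 μm/a × 8.96 g/cm³ = 10.24 g·m⁻²·a⁻¹
Ordering by g·m⁻²·a⁻¹: copper (10.2) > zinc (8.41)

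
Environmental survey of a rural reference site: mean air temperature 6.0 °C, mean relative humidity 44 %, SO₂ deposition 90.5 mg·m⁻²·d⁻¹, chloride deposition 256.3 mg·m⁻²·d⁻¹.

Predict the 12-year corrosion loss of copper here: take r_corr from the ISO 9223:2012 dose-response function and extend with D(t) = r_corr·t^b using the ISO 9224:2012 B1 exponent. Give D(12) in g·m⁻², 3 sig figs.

copper: temperature factor f = +0.126·(-4.0) = -0.5040
  sulphur-dioxide contribution → 0.1385 μm/a
  chloride contribution → 0.2997 μm/a
  ⇒ r_corr(copper) = 0.4382 μm/a
ISO 9224: D(t) = r_corr · t^b with b = 0.667 (copper, B1)
  D(12) = 0.4382 × 12^0.667 = 0.4382 × 5.246 = 2.299 μm
  Mass loss = 2.299 μm × 8.96 g/cm³ = 20.6 g·m⁻²

D(12) = 20.6 g·m⁻²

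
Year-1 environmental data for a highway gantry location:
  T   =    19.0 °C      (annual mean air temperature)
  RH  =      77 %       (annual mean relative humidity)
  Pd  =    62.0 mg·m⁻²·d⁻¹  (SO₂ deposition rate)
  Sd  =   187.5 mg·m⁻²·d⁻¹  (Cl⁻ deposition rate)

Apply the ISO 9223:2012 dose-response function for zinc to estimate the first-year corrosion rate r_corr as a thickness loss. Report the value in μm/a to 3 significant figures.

zinc: temperature factor f = -0.071·(9.0) = -0.6390
  Pd branch = 0.0129·Pd^0.44·e^(0.046·RH+f) = 1.445 μm/a
  Sd branch = 0.0175·Sd^0.57·e^(0.008·RH+0.085·T) = 3.218 μm/a
  sum: 1.445 + 3.218 → r_corr = 4.663 μm/a

r_corr = 4.66 μm/a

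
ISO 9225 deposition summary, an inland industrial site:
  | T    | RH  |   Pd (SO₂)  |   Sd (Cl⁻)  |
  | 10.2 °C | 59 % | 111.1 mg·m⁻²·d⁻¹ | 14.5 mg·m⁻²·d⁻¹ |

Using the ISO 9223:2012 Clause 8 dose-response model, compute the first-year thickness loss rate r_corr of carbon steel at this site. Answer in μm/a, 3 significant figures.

r_corr = 71.6 μm/a

carbon steel: f(T) = -0.054·(T−10) [T>10 °C] = -0.0108
  SO₂ term: 1.77·111.1^0.52·exp(0.02·59-0.0108) = 66
  Cl⁻ term: 0.102·14.5^0.62·exp(0.033·59+0.04·10.2) = 5.642
  sum: 66 + 5.642 → r_corr = 71.64 μm/a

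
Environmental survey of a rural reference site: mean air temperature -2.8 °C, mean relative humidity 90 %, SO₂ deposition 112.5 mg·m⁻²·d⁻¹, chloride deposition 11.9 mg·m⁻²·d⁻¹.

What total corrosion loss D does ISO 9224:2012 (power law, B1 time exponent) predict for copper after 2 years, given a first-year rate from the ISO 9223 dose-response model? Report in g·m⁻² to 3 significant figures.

D(2) = 16.7 g·m⁻²

copper: f(T) = +0.126·(T−10) [T≤10 °C] = -1.6128
  SO₂ term: 0.0053·112.5^0.26·exp(0.059·90-1.6128) = 0.7299
  Cl⁻ term: 0.01025·11.9^0.27·exp(0.036·90+0.049·-2.8) = 0.4453
  sum: 0.7299 + 0.4453 → r_corr = 1.175 μm/a
Long-term exponent b (ISO 9224 Table 2, B1) = 0.667
  D(2) = 1.175 × 2^0.667 = 1.175 × 1.588 = 1.866 μm
  Mass loss = 1.866 μm × 8.96 g/cm³ = 16.72 g·m⁻²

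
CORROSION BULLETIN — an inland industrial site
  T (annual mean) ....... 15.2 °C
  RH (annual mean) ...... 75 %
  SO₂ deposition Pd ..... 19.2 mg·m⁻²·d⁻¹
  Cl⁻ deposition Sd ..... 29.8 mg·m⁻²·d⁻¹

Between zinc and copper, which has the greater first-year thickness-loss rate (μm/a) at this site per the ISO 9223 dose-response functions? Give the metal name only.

zinc

zinc: f(T) = -0.071·(T−10) [T>10 °C] = -0.3692
  sulphur-dioxide contribution → 1.031 μm/a
  chloride contribution → 0.8036 μm/a
  total first-year rate 1.834 μm/a
copper: T>10 °C ⇒ hinge -0.080·(15.2−10) = -0.4160
  sulphur-dioxide contribution → 0.6295 μm/a
  chloride contribution → 0.8032 μm/a
  total first-year rate 1.433 μm/a
Ordering by μm/a: zinc (1.83) > copper (1.43)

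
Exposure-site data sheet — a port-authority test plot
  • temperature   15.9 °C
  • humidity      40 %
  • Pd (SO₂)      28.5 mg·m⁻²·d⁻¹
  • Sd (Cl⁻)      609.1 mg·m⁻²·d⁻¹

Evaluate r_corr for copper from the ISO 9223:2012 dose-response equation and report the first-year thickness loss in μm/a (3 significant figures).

copper: T>10 °C ⇒ hinge -0.080·(15.9−10) = -0.4720
  sulphur-dioxide contribution → 0.08365 μm/a
  chloride contribution → 0.5325 μm/a
  ⇒ r_corr(copper) = 0.6162 μm/a

r_corr = 0.616 μm/a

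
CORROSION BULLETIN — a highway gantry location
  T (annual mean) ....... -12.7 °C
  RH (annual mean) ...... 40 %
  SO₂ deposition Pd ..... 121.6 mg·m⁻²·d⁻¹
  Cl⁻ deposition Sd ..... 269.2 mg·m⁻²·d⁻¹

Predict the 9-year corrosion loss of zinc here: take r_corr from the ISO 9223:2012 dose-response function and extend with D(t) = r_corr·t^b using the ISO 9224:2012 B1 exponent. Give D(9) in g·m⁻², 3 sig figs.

zinc: temperature factor f = +0.038·(-22.7) = -0.8626
  SO₂ term: 0.0129·121.6^0.44·exp(0.046·40-0.8626) = 0.2834
  Sd branch = 0.0175·Sd^0.57·e^(0.008·RH+0.085·T) = 0.1988 μm/a
  sum: 0.2834 + 0.1988 → r_corr = 0.4822 μm/a
Power-law: D(9) = r_corr · 9^0.813
  D(9) = 0.4822 × 9^0.813 = 0.4822 × 5.968 = 2.878 μm
  Mass loss = 2.878 μm × 7.14 g/cm³ = 20.55 g·m⁻²

D(9) = 20.5 g·m⁻²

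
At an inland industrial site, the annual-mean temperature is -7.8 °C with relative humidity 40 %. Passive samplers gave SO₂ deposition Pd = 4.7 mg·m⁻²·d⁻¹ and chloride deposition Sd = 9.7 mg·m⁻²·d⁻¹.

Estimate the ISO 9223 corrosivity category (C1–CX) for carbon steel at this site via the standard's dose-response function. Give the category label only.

C2

carbon steel: T≤10 °C ⇒ hinge +0.150·(-7.8−10) = -2.6700
  SO₂ term: 1.77·4.7^0.52·exp(0.02·40-2.6700) = 0.61
  Cl⁻ term: 0.102·9.7^0.62·exp(0.033·40+0.04·-7.8) = 1.143
  r_corr = 0.61 + 1.143 = 1.753 μm/a
1.75 μm/a falls in (1.3, 25] for carbon steel → category C2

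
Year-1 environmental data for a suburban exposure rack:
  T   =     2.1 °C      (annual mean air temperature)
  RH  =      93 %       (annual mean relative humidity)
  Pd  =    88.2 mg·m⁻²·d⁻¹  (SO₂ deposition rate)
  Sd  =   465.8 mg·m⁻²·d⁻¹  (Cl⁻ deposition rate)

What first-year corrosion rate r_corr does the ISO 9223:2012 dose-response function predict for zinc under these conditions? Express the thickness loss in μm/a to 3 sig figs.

zinc: T≤10 °C ⇒ hinge +0.038·(2.1−10) = -0.3002
  SO₂ term: 0.0129·88.2^0.44·exp(0.046·93-0.3002) = 4.945
  Sd branch = 0.0175·Sd^0.57·e^(0.008·RH+0.085·T) = 1.461 μm/a
  r_corr = 4.945 + 1.461 = 6.405 μm/a

r_corr = 6.41 μm/a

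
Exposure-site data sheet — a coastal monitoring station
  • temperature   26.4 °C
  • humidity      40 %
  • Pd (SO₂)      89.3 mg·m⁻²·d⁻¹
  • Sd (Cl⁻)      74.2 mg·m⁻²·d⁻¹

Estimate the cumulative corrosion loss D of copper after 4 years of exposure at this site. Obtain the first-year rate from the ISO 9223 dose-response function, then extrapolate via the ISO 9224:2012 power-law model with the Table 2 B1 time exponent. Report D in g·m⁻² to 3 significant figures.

copper: T>10 °C ⇒ hinge -0.080·(26.4−10) = -1.3120
  sulphur-dioxide contribution → 0.0486 μm/a
  chloride contribution → 0.5046 μm/a
  total first-year rate 0.5532 μm/a
Power-law: D(4) = r_corr · 4^0.667
  D(4) = 0.5532 × 4^0.667 = 0.5532 × 2.521 = 1.395 μm
  Mass loss = 1.395 μm × 8.96 g/cm³ = 12.5 g·m⁻²

D(4) = 12.5 g·m⁻²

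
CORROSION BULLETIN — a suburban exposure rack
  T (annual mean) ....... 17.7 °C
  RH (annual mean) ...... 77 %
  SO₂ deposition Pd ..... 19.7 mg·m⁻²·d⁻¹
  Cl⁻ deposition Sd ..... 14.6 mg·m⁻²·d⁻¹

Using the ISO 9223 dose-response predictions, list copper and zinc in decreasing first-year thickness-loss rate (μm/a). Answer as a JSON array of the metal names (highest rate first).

["zinc", "copper"]

copper: f(T) = -0.080·(T−10) [T>10 °C] = -0.6160
  Pd branch = 0.0053·Pd^0.26·e^(0.059·RH+f) = 0.5839 μm/a
  Cl⁻ term: 0.01025·14.6^0.27·exp(0.036·77+0.049·17.7) = 0.8047
  sum: 0.5839 + 0.8047 → r_corr = 1.389 μm/a
zinc: T>10 °C ⇒ hinge -0.071·(17.7−10) = -0.5467
  Pd branch = 0.0129·Pd^0.44·e^(0.046·RH+f) = 0.9572 μm/a
  Sd branch = 0.0175·Sd^0.57·e^(0.008·RH+0.085·T) = 0.6724 μm/a
  sum: 0.9572 + 0.6724 → r_corr = 1.63 μm/a
Ordering by μm/a: zinc (1.63) > copper (1.39)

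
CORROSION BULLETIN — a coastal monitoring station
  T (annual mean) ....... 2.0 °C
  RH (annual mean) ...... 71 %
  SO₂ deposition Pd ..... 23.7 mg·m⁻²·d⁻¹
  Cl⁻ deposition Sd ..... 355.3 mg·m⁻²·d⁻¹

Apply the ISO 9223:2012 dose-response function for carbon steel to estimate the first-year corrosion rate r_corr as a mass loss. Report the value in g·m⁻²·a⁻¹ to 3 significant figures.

carbon steel: f(T) = +0.150·(T−10) [T≤10 °C] = -1.2000
  SO₂ term: 1.77·23.7^0.52·exp(0.02·71-1.2000) = 11.44
  Cl⁻ term: 0.102·355.3^0.62·exp(0.033·71+0.04·2.0) = 43.88
  r_corr = 11.44 + 43.88 = 55.32 μm/a
Convert to mass loss: 55.32 μm/a × 7.85 g/cm³ = 434.3 g·m⁻²·a⁻¹

r_corr = 434 g·m⁻²·a⁻¹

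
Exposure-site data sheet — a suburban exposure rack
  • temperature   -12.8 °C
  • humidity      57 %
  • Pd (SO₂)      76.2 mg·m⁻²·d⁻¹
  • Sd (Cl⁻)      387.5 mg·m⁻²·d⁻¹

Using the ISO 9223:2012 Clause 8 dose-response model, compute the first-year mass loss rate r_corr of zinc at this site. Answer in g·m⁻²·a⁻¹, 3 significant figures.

zinc: f(T) = +0.038·(T−10) [T≤10 °C] = -0.8664
  SO₂ term: 0.0129·76.2^0.44·exp(0.046·57-0.8664) = 0.5025
  Cl⁻ term: 0.0175·387.5^0.57·exp(0.008·57+0.085·-12.8) = 0.2779
  r_corr = 0.5025 + 0.2779 = 0.7803 μm/a
Convert to mass loss: 0.7803 μm/a × 7.14 g/cm³ = 5.572 g·m⁻²·a⁻¹

r_corr = 5.57 g·m⁻²·a⁻¹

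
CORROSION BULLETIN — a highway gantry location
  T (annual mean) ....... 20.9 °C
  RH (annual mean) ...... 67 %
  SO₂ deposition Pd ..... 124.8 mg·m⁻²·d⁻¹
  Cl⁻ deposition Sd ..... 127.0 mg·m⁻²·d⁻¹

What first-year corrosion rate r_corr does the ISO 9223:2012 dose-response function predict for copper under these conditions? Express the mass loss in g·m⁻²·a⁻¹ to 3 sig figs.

r_corr = 14.2 g·m⁻²·a⁻¹

copper: f(T) = -0.080·(T−10) [T>10 °C] = -0.8720
  Pd branch = 0.0053·Pd^0.26·e^(0.059·RH+f) = 0.4049 μm/a
  Cl⁻ term: 0.01025·127.0^0.27·exp(0.036·67+0.049·20.9) = 1.178
  r_corr = 0.4049 + 1.178 = 1.583 μm/a
Convert to mass loss: 1.583 μm/a × 8.96 g/cm³ = 14.18 g·m⁻²·a⁻¹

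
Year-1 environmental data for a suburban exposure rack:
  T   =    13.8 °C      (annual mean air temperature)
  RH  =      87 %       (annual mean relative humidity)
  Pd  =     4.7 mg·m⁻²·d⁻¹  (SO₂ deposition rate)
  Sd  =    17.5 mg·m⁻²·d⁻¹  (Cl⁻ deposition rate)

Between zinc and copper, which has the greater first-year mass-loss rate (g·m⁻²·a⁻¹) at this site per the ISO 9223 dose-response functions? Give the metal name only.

copper

zinc: T>10 °C ⇒ hinge -0.071·(13.8−10) = -0.2698
  SO₂ term: 0.0129·4.7^0.44·exp(0.046·87-0.2698) = 1.065
  Cl⁻ term: 0.0175·17.5^0.57·exp(0.008·87+0.085·13.8) = 0.5798
  sum: 1.065 + 0.5798 → r_corr = 1.644 μm/a
  mass loss = 1.644 μm/a × 7.14 g/cm³ = 11.74 g·m⁻²·a⁻¹
copper: T>10 °C ⇒ hinge -0.080·(13.8−10) = -0.3040
  SO₂ term: 0.0053·4.7^0.26·exp(0.059·87-0.3040) = 0.9914
  Cl⁻ term: 0.01025·17.5^0.27·exp(0.036·87+0.049·13.8) = 1.001
  r_corr = 0.9914 + 1.001 = 1.992 μm/a
  mass loss = 1.992 μm/a × 8.96 g/cm³ = 17.85 g·m⁻²·a⁻¹
Ordering by g·m⁻²·a⁻¹: copper (17.8) > zinc (11.7)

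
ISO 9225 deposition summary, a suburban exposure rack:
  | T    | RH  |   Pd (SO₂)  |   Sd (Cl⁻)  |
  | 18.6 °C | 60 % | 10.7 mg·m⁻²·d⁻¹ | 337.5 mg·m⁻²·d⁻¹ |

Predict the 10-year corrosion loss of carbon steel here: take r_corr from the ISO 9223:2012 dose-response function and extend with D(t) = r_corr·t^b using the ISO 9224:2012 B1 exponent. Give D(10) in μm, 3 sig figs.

carbon steel: temperature factor f = -0.054·(8.6) = -0.4644
  Pd branch = 1.77·Pd^0.52·e^(0.02·RH+f) = 12.67 μm/a
  Cl⁻ term: 0.102·337.5^0.62·exp(0.033·60+0.04·18.6) = 57.43
  sum: 12.67 + 57.43 → r_corr = 70.1 μm/a
Long-term exponent b (ISO 9224 Table 2, B1) = 0.523
  D(10) = 70.1 × 10^0.523 = 70.1 × 3.334 = 233.7 μm

D(10) = 234 μm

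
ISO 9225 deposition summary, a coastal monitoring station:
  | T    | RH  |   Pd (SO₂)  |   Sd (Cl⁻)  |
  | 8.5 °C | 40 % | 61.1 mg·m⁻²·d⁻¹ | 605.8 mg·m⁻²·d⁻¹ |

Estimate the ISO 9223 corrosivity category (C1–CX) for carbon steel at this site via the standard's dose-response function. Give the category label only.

C4

carbon steel: f(T) = +0.150·(T−10) [T≤10 °C] = -0.2250
  SO₂ term: 1.77·61.1^0.52·exp(0.02·40-0.2250) = 26.7
  Sd branch = 0.102·Sd^0.62·e^(0.033·RH+0.04·T) = 28.48 μm/a
  r_corr = 26.7 + 28.48 = 55.18 μm/a
55.2 μm/a falls in (50, 80] for carbon steel → category C4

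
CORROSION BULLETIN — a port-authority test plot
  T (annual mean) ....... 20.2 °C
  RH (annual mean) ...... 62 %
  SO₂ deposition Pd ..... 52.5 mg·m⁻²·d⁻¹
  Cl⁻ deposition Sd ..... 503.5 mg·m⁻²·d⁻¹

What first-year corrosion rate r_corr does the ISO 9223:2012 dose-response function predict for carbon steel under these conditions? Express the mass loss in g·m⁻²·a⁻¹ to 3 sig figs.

r_corr = 875 g·m⁻²·a⁻¹

carbon steel: temperature factor f = -0.054·(10.2) = -0.5508
  SO₂ term: 1.77·52.5^0.52·exp(0.02·62-0.5508) = 27.65
  Cl⁻ term: 0.102·503.5^0.62·exp(0.033·62+0.04·20.2) = 83.81
  r_corr = 27.65 + 83.81 = 111.5 μm/a
Convert to mass loss: 111.5 μm/a × 7.85 g/cm³ = 875 g·m⁻²·a⁻¹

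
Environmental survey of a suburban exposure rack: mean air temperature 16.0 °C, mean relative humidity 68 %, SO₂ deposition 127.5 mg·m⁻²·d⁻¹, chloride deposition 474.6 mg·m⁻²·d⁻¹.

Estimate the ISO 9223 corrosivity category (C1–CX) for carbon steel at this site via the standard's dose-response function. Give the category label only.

carbon steel: f(T) = -0.054·(T−10) [T>10 °C] = -0.3240
  SO₂ term: 1.77·127.5^0.52·exp(0.02·68-0.3240) = 62.05
  Cl⁻ term: 0.102·474.6^0.62·exp(0.033·68+0.04·16.0) = 83.26
  sum: 62.05 + 83.26 → r_corr = 145.3 μm/a
145 μm/a falls in (80, 200] for carbon steel → category C5

C5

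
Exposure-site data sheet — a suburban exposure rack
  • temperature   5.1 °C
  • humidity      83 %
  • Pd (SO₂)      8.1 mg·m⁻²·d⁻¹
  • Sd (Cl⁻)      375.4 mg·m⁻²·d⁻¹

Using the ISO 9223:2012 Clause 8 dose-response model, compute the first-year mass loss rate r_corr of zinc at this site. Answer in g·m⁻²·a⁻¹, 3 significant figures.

r_corr = 19.7 g·m⁻²·a⁻¹

zinc: temperature factor f = +0.038·(-4.9) = -0.1862
  Pd branch = 0.0129·Pd^0.44·e^(0.046·RH+f) = 1.223 μm/a
  Cl⁻ term: 0.0175·375.4^0.57·exp(0.008·83+0.085·5.1) = 1.539
  r_corr = 1.223 + 1.539 = 2.762 μm/a
Convert to mass loss: 2.762 μm/a × 7.14 g/cm³ = 19.72 g·m⁻²·a⁻¹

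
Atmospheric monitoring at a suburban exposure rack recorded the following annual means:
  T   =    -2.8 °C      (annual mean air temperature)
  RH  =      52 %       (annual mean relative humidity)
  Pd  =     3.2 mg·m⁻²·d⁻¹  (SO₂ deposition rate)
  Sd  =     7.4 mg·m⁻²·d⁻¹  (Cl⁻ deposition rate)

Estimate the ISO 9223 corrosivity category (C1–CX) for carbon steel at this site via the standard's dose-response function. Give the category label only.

carbon steel: T≤10 °C ⇒ hinge +0.150·(-2.8−10) = -1.9200
  sulphur-dioxide contribution → 1.344 μm/a
  chloride contribution → 1.754 μm/a
  total first-year rate 3.099 μm/a
3.1 μm/a falls in (1.3, 25] for carbon steel → category C2

C2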